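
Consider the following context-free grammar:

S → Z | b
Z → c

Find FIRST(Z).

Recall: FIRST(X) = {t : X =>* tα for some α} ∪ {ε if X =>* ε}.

We compute FIRST(Z) using the standard algorithm.
FIRST(S) = {b, c}
FIRST(Z) = {c}
Therefore, FIRST(Z) = {c}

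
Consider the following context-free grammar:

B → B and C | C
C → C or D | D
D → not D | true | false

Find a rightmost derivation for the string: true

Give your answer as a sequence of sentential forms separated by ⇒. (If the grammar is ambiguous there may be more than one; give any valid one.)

B ⇒ C ⇒ D ⇒ true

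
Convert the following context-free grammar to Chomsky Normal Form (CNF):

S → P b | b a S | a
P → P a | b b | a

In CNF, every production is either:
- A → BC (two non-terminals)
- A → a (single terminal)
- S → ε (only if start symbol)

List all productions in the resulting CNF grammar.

TB → b; TA → a; S → a; P → a; S → P TB; S → TB X0; X0 → TA S; P → P TA; P → TB TB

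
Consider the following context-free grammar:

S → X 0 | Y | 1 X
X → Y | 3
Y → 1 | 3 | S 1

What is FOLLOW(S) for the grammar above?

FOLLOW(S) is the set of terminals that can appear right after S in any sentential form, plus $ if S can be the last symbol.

We compute FOLLOW(S) using the standard algorithm.
FOLLOW(S) starts with {$}.
FIRST(S) = {1, 3}
FIRST(X) = {1, 3}
FIRST(Y) = {1, 3}
FOLLOW(S) = {$, 1}
FOLLOW(X) = {$, 0, 1}
FOLLOW(Y) = {$, 0, 1}
Therefore, FOLLOW(S) = {$, 1}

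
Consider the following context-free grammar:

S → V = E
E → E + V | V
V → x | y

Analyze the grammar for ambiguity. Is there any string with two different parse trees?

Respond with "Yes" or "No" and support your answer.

No - the grammar is unambiguous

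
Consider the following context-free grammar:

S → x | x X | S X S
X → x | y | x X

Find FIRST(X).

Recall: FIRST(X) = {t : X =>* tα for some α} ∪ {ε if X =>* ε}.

We compute FIRST(X) using the standard algorithm.
FIRST(S) = {x}
FIRST(X) = {x, y}
Therefore, FIRST(X) = {x, y}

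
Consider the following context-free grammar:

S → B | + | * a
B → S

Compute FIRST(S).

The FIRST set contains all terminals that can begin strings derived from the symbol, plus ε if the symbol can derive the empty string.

We compute FIRST(S) using the standard algorithm.
FIRST(B) = {*, +}
FIRST(S) = {*, +}
Therefore, FIRST(S) = {*, +}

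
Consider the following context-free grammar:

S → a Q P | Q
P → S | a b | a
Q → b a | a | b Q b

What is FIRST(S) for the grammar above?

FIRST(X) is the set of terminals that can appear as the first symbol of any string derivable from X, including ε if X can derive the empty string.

We compute FIRST(S) using the standard algorithm.
FIRST(P) = {a, b}
FIRST(Q) = {a, b}
FIRST(S) = {a, b}
Therefore, FIRST(S) = {a, b}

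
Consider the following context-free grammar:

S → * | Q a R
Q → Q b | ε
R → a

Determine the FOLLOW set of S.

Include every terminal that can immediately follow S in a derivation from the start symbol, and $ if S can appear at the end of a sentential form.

We compute FOLLOW(S) using the standard algorithm.
FOLLOW(S) starts with {$}.
FIRST(Q) = {b, ε}
FIRST(R) = {a}
FIRST(S) = {*, a, b}
FOLLOW(Q) = {a, b}
FOLLOW(R) = {$}
FOLLOW(S) = {$}
Therefore, FOLLOW(S) = {$}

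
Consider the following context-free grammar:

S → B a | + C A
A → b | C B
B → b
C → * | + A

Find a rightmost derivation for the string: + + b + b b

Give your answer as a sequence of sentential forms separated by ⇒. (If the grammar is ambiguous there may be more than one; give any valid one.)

S ⇒ + C A ⇒ + C C B ⇒ + C C b ⇒ + C + A b ⇒ + C + b b ⇒ + + A + b b ⇒ + + b + b b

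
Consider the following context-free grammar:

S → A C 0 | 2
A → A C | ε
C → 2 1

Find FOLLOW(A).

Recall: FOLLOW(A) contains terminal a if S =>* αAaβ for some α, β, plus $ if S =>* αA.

We compute FOLLOW(A) using the standard algorithm.
FOLLOW(S) starts with {$}.
FIRST(A) = {2, ε}
FIRST(C) = {2}
FIRST(S) = {2}
FOLLOW(A) = {2}
FOLLOW(C) = {0, 2}
FOLLOW(S) = {$}
Therefore, FOLLOW(A) = {2}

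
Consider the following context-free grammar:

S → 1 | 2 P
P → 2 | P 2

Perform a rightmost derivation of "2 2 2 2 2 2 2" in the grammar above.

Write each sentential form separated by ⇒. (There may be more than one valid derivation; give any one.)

S ⇒ 2 P ⇒ 2 P 2 ⇒ 2 P 2 2 ⇒ 2 P 2 2 2 ⇒ 2 P 2 2 2 2 ⇒ 2 P 2 2 2 2 2 ⇒ 2 2 2 2 2 2 2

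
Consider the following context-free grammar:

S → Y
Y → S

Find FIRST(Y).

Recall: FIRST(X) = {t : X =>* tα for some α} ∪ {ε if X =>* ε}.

We compute FIRST(Y) using the standard algorithm.
FIRST(S) = {}
FIRST(Y) = {}
Therefore, FIRST(Y) = {}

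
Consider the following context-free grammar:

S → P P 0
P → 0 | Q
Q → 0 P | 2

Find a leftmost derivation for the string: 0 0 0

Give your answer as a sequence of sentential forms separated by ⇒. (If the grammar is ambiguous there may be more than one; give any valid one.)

S ⇒ P P 0 ⇒ 0 P 0 ⇒ 0 0 0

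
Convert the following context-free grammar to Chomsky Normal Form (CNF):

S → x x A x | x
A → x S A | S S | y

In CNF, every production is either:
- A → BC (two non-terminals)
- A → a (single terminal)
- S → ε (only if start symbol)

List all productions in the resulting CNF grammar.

TX → x; S → x; A → y; S → TX X0; X0 → TX X1; X1 → A TX; A → TX X2; X2 → S A; A → S S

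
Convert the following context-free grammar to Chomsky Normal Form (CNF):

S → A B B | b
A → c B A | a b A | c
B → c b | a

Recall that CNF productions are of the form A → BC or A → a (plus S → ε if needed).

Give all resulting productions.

S → b; TC → c; TA → a; TB → b; A → c; B → a; S → A X0; X0 → B B; A → TC X1; X1 → B A; A → TA X2; X2 → TB A; B → TC TB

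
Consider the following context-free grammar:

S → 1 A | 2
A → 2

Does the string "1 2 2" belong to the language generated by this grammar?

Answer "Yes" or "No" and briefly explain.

No - no valid derivation exists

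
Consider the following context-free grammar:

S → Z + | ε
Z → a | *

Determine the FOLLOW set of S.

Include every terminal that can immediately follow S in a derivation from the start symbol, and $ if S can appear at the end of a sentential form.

We compute FOLLOW(S) using the standard algorithm.
FOLLOW(S) starts with {$}.
FIRST(S) = {*, a, ε}
FIRST(Z) = {*, a}
FOLLOW(S) = {$}
FOLLOW(Z) = {+}
Therefore, FOLLOW(S) = {$}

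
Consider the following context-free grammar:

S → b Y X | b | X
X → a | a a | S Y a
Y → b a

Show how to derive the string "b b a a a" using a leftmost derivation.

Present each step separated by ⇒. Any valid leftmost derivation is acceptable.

S ⇒ b Y X ⇒ b b a X ⇒ b b a a a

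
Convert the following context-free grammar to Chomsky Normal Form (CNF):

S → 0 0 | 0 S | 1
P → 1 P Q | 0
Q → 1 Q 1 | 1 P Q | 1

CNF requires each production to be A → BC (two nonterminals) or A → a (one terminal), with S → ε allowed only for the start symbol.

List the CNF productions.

T0 → 0; S → 1; T1 → 1; P → 0; Q → 1; S → T0 T0; S → T0 S; P → T1 X0; X0 → P Q; Q → T1 X1; X1 → Q T1; Q → T1 X2; X2 → P Q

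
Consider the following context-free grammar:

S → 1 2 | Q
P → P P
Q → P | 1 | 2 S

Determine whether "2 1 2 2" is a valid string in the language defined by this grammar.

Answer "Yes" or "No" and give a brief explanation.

No - no valid derivation exists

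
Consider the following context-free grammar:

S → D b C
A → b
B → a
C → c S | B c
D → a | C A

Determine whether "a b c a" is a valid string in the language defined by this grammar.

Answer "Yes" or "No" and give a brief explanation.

No - no valid derivation exists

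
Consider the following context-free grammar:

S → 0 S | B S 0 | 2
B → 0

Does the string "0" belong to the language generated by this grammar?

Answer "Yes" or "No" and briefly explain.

No - no valid derivation exists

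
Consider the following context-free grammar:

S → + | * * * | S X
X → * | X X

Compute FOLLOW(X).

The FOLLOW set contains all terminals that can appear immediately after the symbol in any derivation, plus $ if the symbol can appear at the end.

We compute FOLLOW(X) using the standard algorithm.
FOLLOW(S) starts with {$}.
FIRST(S) = {*, +}
FIRST(X) = {*}
FOLLOW(S) = {$, *}
FOLLOW(X) = {$, *}
Therefore, FOLLOW(X) = {$, *}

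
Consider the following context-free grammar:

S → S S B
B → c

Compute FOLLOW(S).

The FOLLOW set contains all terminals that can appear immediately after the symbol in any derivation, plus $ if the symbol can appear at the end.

We compute FOLLOW(S) using the standard algorithm.
FOLLOW(S) starts with {$}.
FIRST(B) = {c}
FIRST(S) = {}
FOLLOW(B) = {$, c}
FOLLOW(S) = {$, c}
Therefore, FOLLOW(S) = {$, c}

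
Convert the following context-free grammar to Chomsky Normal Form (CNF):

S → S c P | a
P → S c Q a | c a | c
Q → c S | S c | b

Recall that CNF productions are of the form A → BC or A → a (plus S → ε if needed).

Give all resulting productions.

TC → c; S → a; TA → a; P → c; Q → b; S → S X0; X0 → TC P; P → S X1; X1 → TC X2; X2 → Q TA; P → TC TA; Q → TC S; Q → S TC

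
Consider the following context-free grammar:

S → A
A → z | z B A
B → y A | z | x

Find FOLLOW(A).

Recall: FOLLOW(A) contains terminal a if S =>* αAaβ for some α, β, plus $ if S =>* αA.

We compute FOLLOW(A) using the standard algorithm.
FOLLOW(S) starts with {$}.
FIRST(A) = {z}
FIRST(B) = {x, y, z}
FIRST(S) = {z}
FOLLOW(A) = {$, z}
FOLLOW(B) = {z}
FOLLOW(S) = {$}
Therefore, FOLLOW(A) = {$, z}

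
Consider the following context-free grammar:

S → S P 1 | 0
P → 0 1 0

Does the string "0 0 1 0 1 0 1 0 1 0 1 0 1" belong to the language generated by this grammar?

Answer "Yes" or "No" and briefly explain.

Yes - a valid derivation exists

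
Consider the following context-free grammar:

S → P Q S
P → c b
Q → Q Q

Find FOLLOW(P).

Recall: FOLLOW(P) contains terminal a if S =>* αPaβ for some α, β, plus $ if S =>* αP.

We compute FOLLOW(P) using the standard algorithm.
FOLLOW(S) starts with {$}.
FIRST(P) = {c}
FIRST(Q) = {}
FIRST(S) = {c}
FOLLOW(P) = {}
FOLLOW(Q) = {c}
FOLLOW(S) = {$}
Therefore, FOLLOW(P) = {}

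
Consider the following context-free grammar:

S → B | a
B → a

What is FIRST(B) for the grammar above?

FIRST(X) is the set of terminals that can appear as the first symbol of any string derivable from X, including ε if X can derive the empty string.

We compute FIRST(B) using the standard algorithm.
FIRST(B) = {a}
FIRST(S) = {a}
Therefore, FIRST(B) = {a}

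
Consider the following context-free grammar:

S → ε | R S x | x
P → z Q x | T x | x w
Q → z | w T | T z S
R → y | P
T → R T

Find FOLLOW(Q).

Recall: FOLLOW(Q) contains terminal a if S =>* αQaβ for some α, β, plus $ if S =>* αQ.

We compute FOLLOW(Q) using the standard algorithm.
FOLLOW(S) starts with {$}.
FIRST(P) = {x, y, z}
FIRST(Q) = {w, x, y, z}
FIRST(R) = {x, y, z}
FIRST(S) = {x, y, z, ε}
FIRST(T) = {x, y, z}
FOLLOW(P) = {x, y, z}
FOLLOW(Q) = {x}
FOLLOW(R) = {x, y, z}
FOLLOW(S) = {$, x}
FOLLOW(T) = {x, z}
Therefore, FOLLOW(Q) = {x}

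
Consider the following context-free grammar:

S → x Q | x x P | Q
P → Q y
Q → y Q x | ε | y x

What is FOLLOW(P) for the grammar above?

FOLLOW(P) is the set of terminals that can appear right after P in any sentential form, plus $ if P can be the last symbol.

We compute FOLLOW(P) using the standard algorithm.
FOLLOW(S) starts with {$}.
FIRST(P) = {y}
FIRST(Q) = {y, ε}
FIRST(S) = {x, y, ε}
FOLLOW(P) = {$}
FOLLOW(Q) = {$, x, y}
FOLLOW(S) = {$}
Therefore, FOLLOW(P) = {$}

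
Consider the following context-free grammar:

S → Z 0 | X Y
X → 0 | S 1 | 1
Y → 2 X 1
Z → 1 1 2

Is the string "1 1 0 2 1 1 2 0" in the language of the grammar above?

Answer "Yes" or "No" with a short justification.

No - no valid derivation exists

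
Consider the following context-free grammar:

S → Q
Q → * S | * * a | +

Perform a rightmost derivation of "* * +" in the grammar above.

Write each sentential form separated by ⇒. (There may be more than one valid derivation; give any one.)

S ⇒ Q ⇒ * S ⇒ * Q ⇒ * * S ⇒ * * Q ⇒ * * +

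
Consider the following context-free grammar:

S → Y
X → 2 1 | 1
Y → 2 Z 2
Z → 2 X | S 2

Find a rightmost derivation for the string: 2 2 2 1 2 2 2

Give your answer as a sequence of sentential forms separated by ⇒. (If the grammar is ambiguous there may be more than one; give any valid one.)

S ⇒ Y ⇒ 2 Z 2 ⇒ 2 S 2 2 ⇒ 2 Y 2 2 ⇒ 2 2 Z 2 2 2 ⇒ 2 2 2 X 2 2 2 ⇒ 2 2 2 1 2 2 2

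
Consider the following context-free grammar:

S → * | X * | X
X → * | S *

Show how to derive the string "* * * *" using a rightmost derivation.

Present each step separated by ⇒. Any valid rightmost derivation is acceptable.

S ⇒ X * ⇒ S * * ⇒ X * * * ⇒ * * * *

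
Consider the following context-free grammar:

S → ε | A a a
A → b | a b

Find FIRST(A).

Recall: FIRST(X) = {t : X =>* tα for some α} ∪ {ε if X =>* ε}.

We compute FIRST(A) using the standard algorithm.
FIRST(A) = {a, b}
FIRST(S) = {a, b, ε}
Therefore, FIRST(A) = {a, b}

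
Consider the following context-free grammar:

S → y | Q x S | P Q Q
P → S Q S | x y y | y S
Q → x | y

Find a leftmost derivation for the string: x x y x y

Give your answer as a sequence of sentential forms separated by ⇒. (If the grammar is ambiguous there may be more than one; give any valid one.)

S ⇒ Q x S ⇒ x x S ⇒ x x Q x S ⇒ x x y x S ⇒ x x y x y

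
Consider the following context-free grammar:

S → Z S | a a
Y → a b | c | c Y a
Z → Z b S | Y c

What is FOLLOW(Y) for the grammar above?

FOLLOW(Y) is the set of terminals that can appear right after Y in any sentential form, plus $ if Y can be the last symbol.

We compute FOLLOW(Y) using the standard algorithm.
FOLLOW(S) starts with {$}.
FIRST(S) = {a, c}
FIRST(Y) = {a, c}
FIRST(Z) = {a, c}
FOLLOW(S) = {$, a, b, c}
FOLLOW(Y) = {a, c}
FOLLOW(Z) = {a, b, c}
Therefore, FOLLOW(Y) = {a, c}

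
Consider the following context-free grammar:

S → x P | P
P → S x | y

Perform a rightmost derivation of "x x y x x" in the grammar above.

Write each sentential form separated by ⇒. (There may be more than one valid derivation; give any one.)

S ⇒ x P ⇒ x S x ⇒ x x P x ⇒ x x S x x ⇒ x x P x x ⇒ x x y x x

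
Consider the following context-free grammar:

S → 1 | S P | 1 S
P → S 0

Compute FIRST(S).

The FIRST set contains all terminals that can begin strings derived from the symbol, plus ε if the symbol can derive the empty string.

We compute FIRST(S) using the standard algorithm.
FIRST(P) = {1}
FIRST(S) = {1}
Therefore, FIRST(S) = {1}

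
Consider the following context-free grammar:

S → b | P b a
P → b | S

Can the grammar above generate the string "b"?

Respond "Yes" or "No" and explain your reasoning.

Yes - a valid derivation exists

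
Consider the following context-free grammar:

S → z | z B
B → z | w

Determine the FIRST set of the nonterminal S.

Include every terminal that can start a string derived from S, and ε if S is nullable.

We compute FIRST(S) using the standard algorithm.
FIRST(B) = {w, z}
FIRST(S) = {z}
Therefore, FIRST(S) = {z}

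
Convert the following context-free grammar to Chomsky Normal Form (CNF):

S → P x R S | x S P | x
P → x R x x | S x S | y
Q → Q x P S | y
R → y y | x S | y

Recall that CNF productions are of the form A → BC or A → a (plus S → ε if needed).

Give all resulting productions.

TX → x; S → x; P → y; Q → y; TY → y; R → y; S → P X0; X0 → TX X1; X1 → R S; S → TX X2; X2 → S P; P → TX X3; X3 → R X4; X4 → TX TX; P → S X5; X5 → TX S; Q → Q X6; X6 → TX X7; X7 → P S; R → TY TY; R → TX S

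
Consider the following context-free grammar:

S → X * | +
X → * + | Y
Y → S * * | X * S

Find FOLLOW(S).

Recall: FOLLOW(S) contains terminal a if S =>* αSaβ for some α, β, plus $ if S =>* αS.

We compute FOLLOW(S) using the standard algorithm.
FOLLOW(S) starts with {$}.
FIRST(S) = {*, +}
FIRST(X) = {*, +}
FIRST(Y) = {*, +}
FOLLOW(S) = {$, *}
FOLLOW(X) = {*}
FOLLOW(Y) = {*}
Therefore, FOLLOW(S) = {$, *}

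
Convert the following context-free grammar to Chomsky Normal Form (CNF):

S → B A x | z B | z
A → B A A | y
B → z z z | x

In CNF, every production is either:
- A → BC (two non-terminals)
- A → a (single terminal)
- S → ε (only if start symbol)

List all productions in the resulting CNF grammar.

TX → x; TZ → z; S → z; A → y; B → x; S → B X0; X0 → A TX; S → TZ B; A → B X1; X1 → A A; B → TZ X2; X2 → TZ TZ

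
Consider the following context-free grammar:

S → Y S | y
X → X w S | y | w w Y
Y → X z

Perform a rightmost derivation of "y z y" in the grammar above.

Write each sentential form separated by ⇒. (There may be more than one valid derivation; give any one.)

S ⇒ Y S ⇒ Y y ⇒ X z y ⇒ y z y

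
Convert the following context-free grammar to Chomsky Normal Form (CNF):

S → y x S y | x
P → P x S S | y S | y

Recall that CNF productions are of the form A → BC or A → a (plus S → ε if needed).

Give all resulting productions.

TY → y; TX → x; S → x; P → y; S → TY X0; X0 → TX X1; X1 → S TY; P → P X2; X2 → TX X3; X3 → S S; P → TY S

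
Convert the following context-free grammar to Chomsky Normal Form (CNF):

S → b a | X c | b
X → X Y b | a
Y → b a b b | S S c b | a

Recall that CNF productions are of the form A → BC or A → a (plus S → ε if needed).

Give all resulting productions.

TB → b; TA → a; TC → c; S → b; X → a; Y → a; S → TB TA; S → X TC; X → X X0; X0 → Y TB; Y → TB X1; X1 → TA X2; X2 → TB TB; Y → S X3; X3 → S X4; X4 → TC TB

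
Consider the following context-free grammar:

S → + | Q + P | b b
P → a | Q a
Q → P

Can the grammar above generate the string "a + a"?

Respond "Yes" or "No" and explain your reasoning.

Yes - a valid derivation exists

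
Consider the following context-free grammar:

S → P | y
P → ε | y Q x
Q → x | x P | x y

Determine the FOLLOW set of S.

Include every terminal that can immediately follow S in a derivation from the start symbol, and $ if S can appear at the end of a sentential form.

We compute FOLLOW(S) using the standard algorithm.
FOLLOW(S) starts with {$}.
FIRST(P) = {y, ε}
FIRST(Q) = {x}
FIRST(S) = {y, ε}
FOLLOW(P) = {$, x}
FOLLOW(Q) = {x}
FOLLOW(S) = {$}
Therefore, FOLLOW(S) = {$}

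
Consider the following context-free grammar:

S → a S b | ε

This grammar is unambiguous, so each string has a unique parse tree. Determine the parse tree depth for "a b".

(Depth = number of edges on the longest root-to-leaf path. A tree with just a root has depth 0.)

2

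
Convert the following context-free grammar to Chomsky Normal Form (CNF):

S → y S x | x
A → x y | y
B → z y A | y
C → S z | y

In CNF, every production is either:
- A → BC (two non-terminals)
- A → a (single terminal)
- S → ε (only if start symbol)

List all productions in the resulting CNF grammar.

TY → y; TX → x; S → x; A → y; TZ → z; B → y; C → y; S → TY X0; X0 → S TX; A → TX TY; B → TZ X1; X1 → TY A; C → S TZ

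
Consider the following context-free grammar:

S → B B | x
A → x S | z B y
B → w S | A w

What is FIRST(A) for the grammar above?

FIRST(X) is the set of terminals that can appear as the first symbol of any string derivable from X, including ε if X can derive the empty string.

We compute FIRST(A) using the standard algorithm.
FIRST(A) = {x, z}
FIRST(B) = {w, x, z}
FIRST(S) = {w, x, z}
Therefore, FIRST(A) = {x, z}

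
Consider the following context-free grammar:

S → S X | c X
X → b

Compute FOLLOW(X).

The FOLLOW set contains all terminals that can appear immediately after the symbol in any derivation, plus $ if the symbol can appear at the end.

We compute FOLLOW(X) using the standard algorithm.
FOLLOW(S) starts with {$}.
FIRST(S) = {c}
FIRST(X) = {b}
FOLLOW(S) = {$, b}
FOLLOW(X) = {$, b}
Therefore, FOLLOW(X) = {$, b}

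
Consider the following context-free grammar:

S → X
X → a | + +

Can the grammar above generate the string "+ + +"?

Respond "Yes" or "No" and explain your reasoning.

No - no valid derivation exists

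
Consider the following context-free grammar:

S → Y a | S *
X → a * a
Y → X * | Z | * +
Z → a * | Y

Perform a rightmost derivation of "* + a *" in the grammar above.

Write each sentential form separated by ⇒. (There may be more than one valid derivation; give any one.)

S ⇒ S * ⇒ Y a * ⇒ * + a *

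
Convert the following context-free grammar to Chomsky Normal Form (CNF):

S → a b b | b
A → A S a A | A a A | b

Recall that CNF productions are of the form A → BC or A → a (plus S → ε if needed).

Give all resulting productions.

TA → a; TB → b; S → b; A → b; S → TA X0; X0 → TB TB; A → A X1; X1 → S X2; X2 → TA A; A → A X3; X3 → TA A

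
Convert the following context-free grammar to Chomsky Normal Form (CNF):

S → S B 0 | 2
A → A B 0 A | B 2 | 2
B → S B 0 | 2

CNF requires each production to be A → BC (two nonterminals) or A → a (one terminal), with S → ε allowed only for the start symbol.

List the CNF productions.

T0 → 0; S → 2; T2 → 2; A → 2; B → 2; S → S X0; X0 → B T0; A → A X1; X1 → B X2; X2 → T0 A; A → B T2; B → S X3; X3 → B T0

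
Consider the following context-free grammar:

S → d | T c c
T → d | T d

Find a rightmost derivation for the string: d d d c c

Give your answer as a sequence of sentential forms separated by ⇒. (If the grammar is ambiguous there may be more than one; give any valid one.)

S ⇒ T c c ⇒ T d c c ⇒ T d d c c ⇒ d d d c c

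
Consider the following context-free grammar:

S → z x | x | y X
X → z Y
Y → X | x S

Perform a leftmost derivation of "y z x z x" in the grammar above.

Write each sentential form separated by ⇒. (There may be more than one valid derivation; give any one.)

S ⇒ y X ⇒ y z Y ⇒ y z x S ⇒ y z x z x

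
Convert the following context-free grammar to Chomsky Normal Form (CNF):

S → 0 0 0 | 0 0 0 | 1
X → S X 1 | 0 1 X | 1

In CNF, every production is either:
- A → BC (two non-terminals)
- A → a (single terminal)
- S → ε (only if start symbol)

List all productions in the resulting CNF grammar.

T0 → 0; S → 1; T1 → 1; X → 1; S → T0 X0; X0 → T0 T0; S → T0 X1; X1 → T0 T0; X → S X2; X2 → X T1; X → T0 X3; X3 → T1 X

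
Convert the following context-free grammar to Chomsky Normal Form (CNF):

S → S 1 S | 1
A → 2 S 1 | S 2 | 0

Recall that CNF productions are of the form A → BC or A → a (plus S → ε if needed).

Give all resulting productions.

T1 → 1; S → 1; T2 → 2; A → 0; S → S X0; X0 → T1 S; A → T2 X1; X1 → S T1; A → S T2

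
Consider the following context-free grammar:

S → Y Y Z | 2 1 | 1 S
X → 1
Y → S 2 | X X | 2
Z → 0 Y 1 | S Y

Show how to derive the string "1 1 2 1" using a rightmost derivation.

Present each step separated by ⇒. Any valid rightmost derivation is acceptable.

S ⇒ 1 S ⇒ 1 1 S ⇒ 1 1 2 1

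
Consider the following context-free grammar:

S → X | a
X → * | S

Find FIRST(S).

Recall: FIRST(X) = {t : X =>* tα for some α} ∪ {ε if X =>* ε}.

We compute FIRST(S) using the standard algorithm.
FIRST(S) = {*, a}
FIRST(X) = {*, a}
Therefore, FIRST(S) = {*, a}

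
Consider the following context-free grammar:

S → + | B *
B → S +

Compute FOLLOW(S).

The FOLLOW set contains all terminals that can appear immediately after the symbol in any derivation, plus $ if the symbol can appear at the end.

We compute FOLLOW(S) using the standard algorithm.
FOLLOW(S) starts with {$}.
FIRST(B) = {+}
FIRST(S) = {+}
FOLLOW(B) = {*}
FOLLOW(S) = {$, +}
Therefore, FOLLOW(S) = {$, +}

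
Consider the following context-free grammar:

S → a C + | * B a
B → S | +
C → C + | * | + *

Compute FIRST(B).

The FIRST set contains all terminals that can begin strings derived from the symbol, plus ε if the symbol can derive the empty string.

We compute FIRST(B) using the standard algorithm.
FIRST(B) = {*, +, a}
FIRST(C) = {*, +}
FIRST(S) = {*, a}
Therefore, FIRST(B) = {*, +, a}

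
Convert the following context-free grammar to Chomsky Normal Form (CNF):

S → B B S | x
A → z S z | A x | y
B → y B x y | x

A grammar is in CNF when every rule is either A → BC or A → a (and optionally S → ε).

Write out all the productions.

S → x; TZ → z; TX → x; A → y; TY → y; B → x; S → B X0; X0 → B S; A → TZ X1; X1 → S TZ; A → A TX; B → TY X2; X2 → B X3; X3 → TX TY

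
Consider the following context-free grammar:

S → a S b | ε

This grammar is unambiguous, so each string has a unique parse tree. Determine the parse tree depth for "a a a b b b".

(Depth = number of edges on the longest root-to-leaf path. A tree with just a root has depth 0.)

4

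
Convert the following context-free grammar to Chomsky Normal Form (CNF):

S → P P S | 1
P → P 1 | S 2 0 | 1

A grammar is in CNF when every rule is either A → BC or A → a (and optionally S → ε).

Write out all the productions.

S → 1; T1 → 1; T2 → 2; T0 → 0; P → 1; S → P X0; X0 → P S; P → P T1; P → S X1; X1 → T2 T0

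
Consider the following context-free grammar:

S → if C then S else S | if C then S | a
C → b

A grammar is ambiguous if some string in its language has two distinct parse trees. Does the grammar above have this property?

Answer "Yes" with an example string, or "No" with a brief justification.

Yes - the string 'if b then if b then if b then a else a else a' has two distinct parse trees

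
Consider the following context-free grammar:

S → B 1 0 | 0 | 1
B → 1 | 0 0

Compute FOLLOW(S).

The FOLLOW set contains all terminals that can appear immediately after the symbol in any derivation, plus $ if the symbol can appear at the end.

We compute FOLLOW(S) using the standard algorithm.
FOLLOW(S) starts with {$}.
FIRST(B) = {0, 1}
FIRST(S) = {0, 1}
FOLLOW(B) = {1}
FOLLOW(S) = {$}
Therefore, FOLLOW(S) = {$}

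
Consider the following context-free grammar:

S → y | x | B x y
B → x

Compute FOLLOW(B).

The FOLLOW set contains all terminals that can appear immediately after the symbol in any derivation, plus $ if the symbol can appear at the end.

We compute FOLLOW(B) using the standard algorithm.
FOLLOW(S) starts with {$}.
FIRST(B) = {x}
FIRST(S) = {x, y}
FOLLOW(B) = {x}
FOLLOW(S) = {$}
Therefore, FOLLOW(B) = {x}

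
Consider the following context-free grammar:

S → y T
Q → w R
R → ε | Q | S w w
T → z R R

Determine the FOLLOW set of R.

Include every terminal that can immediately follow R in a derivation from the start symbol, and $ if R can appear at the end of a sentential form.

We compute FOLLOW(R) using the standard algorithm.
FOLLOW(S) starts with {$}.
FIRST(Q) = {w}
FIRST(R) = {w, y, ε}
FIRST(S) = {y}
FIRST(T) = {z}
FOLLOW(Q) = {$, w, y}
FOLLOW(R) = {$, w, y}
FOLLOW(S) = {$, w}
FOLLOW(T) = {$, w}
Therefore, FOLLOW(R) = {$, w, y}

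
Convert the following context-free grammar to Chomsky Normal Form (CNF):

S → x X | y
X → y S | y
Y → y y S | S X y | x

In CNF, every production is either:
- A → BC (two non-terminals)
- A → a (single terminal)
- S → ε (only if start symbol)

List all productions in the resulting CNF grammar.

TX → x; S → y; TY → y; X → y; Y → x; S → TX X; X → TY S; Y → TY X0; X0 → TY S; Y → S X1; X1 → X TY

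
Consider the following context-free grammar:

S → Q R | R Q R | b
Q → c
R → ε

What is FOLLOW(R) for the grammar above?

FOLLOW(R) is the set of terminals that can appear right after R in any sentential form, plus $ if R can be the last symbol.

We compute FOLLOW(R) using the standard algorithm.
FOLLOW(S) starts with {$}.
FIRST(Q) = {c}
FIRST(R) = {ε}
FIRST(S) = {b, c}
FOLLOW(Q) = {$}
FOLLOW(R) = {$, c}
FOLLOW(S) = {$}
Therefore, FOLLOW(R) = {$, c}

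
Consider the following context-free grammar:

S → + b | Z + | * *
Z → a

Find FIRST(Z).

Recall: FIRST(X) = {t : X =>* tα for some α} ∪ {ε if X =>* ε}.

We compute FIRST(Z) using the standard algorithm.
FIRST(S) = {*, +, a}
FIRST(Z) = {a}
Therefore, FIRST(Z) = {a}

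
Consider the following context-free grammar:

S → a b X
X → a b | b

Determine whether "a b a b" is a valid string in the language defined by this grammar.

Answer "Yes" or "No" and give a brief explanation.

Yes - a valid derivation exists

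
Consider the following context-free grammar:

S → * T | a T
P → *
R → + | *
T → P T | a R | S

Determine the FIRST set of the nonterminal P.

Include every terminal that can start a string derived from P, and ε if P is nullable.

We compute FIRST(P) using the standard algorithm.
FIRST(P) = {*}
FIRST(R) = {*, +}
FIRST(S) = {*, a}
FIRST(T) = {*, a}
Therefore, FIRST(P) = {*}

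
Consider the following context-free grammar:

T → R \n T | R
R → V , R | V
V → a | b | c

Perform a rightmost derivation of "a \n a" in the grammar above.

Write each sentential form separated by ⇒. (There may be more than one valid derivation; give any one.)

T ⇒ R \n T ⇒ R \n R ⇒ R \n V ⇒ R \n a ⇒ V \n a ⇒ a \n a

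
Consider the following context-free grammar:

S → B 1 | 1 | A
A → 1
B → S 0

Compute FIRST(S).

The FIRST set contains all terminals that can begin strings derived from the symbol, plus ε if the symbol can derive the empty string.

We compute FIRST(S) using the standard algorithm.
FIRST(A) = {1}
FIRST(B) = {1}
FIRST(S) = {1}
Therefore, FIRST(S) = {1}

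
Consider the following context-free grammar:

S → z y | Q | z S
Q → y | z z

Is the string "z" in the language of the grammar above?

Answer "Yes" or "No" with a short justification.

No - no valid derivation exists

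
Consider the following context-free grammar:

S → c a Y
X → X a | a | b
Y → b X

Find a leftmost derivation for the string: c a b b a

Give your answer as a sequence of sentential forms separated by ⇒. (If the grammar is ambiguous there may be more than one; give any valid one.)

S ⇒ c a Y ⇒ c a b X ⇒ c a b X a ⇒ c a b b a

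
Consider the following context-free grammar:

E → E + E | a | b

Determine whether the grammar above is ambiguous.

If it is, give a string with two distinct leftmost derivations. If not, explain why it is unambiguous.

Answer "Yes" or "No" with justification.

Yes - the string 'a + b + b + a + b' has two distinct leftmost derivations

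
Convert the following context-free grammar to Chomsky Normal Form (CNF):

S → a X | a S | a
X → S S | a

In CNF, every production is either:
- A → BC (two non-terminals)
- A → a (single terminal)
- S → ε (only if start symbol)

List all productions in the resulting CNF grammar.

TA → a; S → a; X → a; S → TA X; S → TA S; X → S S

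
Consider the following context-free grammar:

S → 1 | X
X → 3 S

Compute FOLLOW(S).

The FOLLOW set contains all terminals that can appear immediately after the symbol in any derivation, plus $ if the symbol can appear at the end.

We compute FOLLOW(S) using the standard algorithm.
FOLLOW(S) starts with {$}.
FIRST(S) = {1, 3}
FIRST(X) = {3}
FOLLOW(S) = {$}
FOLLOW(X) = {$}
Therefore, FOLLOW(S) = {$}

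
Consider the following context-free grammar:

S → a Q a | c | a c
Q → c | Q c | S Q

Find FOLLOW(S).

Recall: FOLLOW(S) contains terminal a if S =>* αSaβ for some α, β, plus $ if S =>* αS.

We compute FOLLOW(S) using the standard algorithm.
FOLLOW(S) starts with {$}.
FIRST(Q) = {a, c}
FIRST(S) = {a, c}
FOLLOW(Q) = {a, c}
FOLLOW(S) = {$, a, c}
Therefore, FOLLOW(S) = {$, a, c}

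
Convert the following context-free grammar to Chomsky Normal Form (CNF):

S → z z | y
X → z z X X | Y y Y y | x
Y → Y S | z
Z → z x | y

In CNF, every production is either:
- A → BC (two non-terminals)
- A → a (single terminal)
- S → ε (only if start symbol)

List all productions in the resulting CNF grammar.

TZ → z; S → y; TY → y; X → x; Y → z; TX → x; Z → y; S → TZ TZ; X → TZ X0; X0 → TZ X1; X1 → X X; X → Y X2; X2 → TY X3; X3 → Y TY; Y → Y S; Z → TZ TX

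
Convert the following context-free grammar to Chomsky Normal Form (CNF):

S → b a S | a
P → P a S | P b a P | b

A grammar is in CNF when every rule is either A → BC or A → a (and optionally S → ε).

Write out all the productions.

TB → b; TA → a; S → a; P → b; S → TB X0; X0 → TA S; P → P X1; X1 → TA S; P → P X2; X2 → TB X3; X3 → TA P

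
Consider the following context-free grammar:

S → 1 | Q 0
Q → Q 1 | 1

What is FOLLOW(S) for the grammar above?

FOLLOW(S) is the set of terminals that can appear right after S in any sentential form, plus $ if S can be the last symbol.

We compute FOLLOW(S) using the standard algorithm.
FOLLOW(S) starts with {$}.
FIRST(Q) = {1}
FIRST(S) = {1}
FOLLOW(Q) = {0, 1}
FOLLOW(S) = {$}
Therefore, FOLLOW(S) = {$}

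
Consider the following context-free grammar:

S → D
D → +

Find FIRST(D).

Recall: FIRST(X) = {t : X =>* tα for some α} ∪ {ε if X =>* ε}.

We compute FIRST(D) using the standard algorithm.
FIRST(D) = {+}
FIRST(S) = {+}
Therefore, FIRST(D) = {+}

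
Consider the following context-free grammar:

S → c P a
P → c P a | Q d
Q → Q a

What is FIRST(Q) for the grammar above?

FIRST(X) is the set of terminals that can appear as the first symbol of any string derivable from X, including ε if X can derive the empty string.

We compute FIRST(Q) using the standard algorithm.
FIRST(P) = {c}
FIRST(Q) = {}
FIRST(S) = {c}
Therefore, FIRST(Q) = {}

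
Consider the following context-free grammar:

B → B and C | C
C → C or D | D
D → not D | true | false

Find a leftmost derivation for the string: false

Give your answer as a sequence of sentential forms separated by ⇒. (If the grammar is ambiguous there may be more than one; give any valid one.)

B ⇒ C ⇒ D ⇒ false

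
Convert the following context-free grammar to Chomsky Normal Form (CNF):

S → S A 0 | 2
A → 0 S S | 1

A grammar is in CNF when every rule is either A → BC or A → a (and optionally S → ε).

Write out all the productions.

T0 → 0; S → 2; A → 1; S → S X0; X0 → A T0; A → T0 X1; X1 → S S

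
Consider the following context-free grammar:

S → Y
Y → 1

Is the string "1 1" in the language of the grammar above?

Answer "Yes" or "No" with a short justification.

No - no valid derivation exists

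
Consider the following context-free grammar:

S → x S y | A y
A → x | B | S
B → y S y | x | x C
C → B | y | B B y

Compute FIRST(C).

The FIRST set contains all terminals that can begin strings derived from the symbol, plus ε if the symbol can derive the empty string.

We compute FIRST(C) using the standard algorithm.
FIRST(A) = {x, y}
FIRST(B) = {x, y}
FIRST(C) = {x, y}
FIRST(S) = {x, y}
Therefore, FIRST(C) = {x, y}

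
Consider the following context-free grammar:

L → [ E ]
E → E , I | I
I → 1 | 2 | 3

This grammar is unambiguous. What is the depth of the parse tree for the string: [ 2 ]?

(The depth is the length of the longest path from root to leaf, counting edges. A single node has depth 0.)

3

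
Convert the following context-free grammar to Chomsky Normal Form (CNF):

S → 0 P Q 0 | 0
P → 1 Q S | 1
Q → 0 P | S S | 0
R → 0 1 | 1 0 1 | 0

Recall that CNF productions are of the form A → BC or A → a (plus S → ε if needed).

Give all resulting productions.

T0 → 0; S → 0; T1 → 1; P → 1; Q → 0; R → 0; S → T0 X0; X0 → P X1; X1 → Q T0; P → T1 X2; X2 → Q S; Q → T0 P; Q → S S; R → T0 T1; R → T1 X3; X3 → T0 T1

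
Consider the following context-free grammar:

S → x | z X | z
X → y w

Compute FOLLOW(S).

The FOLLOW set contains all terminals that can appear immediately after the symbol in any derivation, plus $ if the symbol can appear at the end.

We compute FOLLOW(S) using the standard algorithm.
FOLLOW(S) starts with {$}.
FIRST(S) = {x, z}
FIRST(X) = {y}
FOLLOW(S) = {$}
FOLLOW(X) = {$}
Therefore, FOLLOW(S) = {$}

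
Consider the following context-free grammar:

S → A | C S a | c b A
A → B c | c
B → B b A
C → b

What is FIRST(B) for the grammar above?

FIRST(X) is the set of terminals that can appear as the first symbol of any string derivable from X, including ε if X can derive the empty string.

We compute FIRST(B) using the standard algorithm.
FIRST(A) = {c}
FIRST(B) = {}
FIRST(C) = {b}
FIRST(S) = {b, c}
Therefore, FIRST(B) = {}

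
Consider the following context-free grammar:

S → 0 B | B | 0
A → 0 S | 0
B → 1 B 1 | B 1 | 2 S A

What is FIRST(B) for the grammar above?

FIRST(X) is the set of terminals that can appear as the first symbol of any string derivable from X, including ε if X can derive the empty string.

We compute FIRST(B) using the standard algorithm.
FIRST(A) = {0}
FIRST(B) = {1, 2}
FIRST(S) = {0, 1, 2}
Therefore, FIRST(B) = {1, 2}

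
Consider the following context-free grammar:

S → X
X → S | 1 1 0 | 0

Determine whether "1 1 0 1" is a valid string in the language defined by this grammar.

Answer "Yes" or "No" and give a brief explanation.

No - no valid derivation exists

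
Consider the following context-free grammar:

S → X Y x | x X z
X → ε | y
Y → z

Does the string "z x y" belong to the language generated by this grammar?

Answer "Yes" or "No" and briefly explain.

No - no valid derivation exists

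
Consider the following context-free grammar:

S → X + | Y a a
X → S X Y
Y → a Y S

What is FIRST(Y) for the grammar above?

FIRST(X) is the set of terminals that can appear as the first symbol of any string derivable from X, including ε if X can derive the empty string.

We compute FIRST(Y) using the standard algorithm.
FIRST(S) = {a}
FIRST(X) = {a}
FIRST(Y) = {a}
Therefore, FIRST(Y) = {a}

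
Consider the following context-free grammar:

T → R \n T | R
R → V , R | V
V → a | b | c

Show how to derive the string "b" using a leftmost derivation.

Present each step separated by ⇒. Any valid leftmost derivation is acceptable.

T ⇒ R ⇒ V ⇒ b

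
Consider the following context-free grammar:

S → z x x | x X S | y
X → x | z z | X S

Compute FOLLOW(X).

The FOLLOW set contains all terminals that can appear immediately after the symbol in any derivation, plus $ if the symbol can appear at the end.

We compute FOLLOW(X) using the standard algorithm.
FOLLOW(S) starts with {$}.
FIRST(S) = {x, y, z}
FIRST(X) = {x, z}
FOLLOW(S) = {$, x, y, z}
FOLLOW(X) = {x, y, z}
Therefore, FOLLOW(X) = {x, y, z}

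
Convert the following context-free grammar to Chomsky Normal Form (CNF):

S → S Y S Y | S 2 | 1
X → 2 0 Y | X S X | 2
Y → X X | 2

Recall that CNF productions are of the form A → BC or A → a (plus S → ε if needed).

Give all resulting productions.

T2 → 2; S → 1; T0 → 0; X → 2; Y → 2; S → S X0; X0 → Y X1; X1 → S Y; S → S T2; X → T2 X2; X2 → T0 Y; X → X X3; X3 → S X; Y → X X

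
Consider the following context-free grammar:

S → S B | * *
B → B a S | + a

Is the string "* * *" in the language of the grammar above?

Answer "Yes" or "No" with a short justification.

No - no valid derivation exists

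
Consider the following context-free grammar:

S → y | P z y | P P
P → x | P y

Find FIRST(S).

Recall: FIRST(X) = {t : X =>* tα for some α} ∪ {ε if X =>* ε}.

We compute FIRST(S) using the standard algorithm.
FIRST(P) = {x}
FIRST(S) = {x, y}
Therefore, FIRST(S) = {x, y}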